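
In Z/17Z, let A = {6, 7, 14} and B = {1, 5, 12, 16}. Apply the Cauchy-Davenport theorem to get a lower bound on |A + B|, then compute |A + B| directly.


Cauchy-Davenport: |A + B| ≥ min(p, |A| + |B| - 1) for A, B nonempty in Z/pZ.
|A| = 3, |B| = 4, p = 17.
CD lower bound = min(17, 3 + 4 - 1) = min(17, 6) = 6.
Compute A + B mod 17 directly:
a = 6: 6+1=7, 6+5=11, 6+12=1, 6+16=5
a = 7: 7+1=8, 7+5=12, 7+12=2, 7+16=6
a = 14: 14+1=15, 14+5=2, 14+12=9, 14+16=13
A + B = {1, 2, 5, 6, 7, 8, 9, 11, 12, 13, 15}, so |A + B| = 11.
Verify: 11 ≥ 6? Yes ✓.

CD lower bound = 6, actual |A + B| = 11.


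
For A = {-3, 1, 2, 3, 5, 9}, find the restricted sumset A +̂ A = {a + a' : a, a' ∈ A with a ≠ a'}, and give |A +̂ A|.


Restricted sumset: A +̂ A = {a + a' : a ∈ A, a' ∈ A, a ≠ a'}.
Equivalently, take A + A and drop any sum 2a that is achievable ONLY as a + a for a ∈ A (i.e. sums representable only with equal summands).
Enumerate pairs (a, a') with a < a' (symmetric, so each unordered pair gives one sum; this covers all a ≠ a'):
  -3 + 1 = -2
  -3 + 2 = -1
  -3 + 3 = 0
  -3 + 5 = 2
  -3 + 9 = 6
  1 + 2 = 3
  1 + 3 = 4
  1 + 5 = 6
  1 + 9 = 10
  2 + 3 = 5
  2 + 5 = 7
  2 + 9 = 11
  3 + 5 = 8
  3 + 9 = 12
  5 + 9 = 14
Collected distinct sums: {-2, -1, 0, 2, 3, 4, 5, 6, 7, 8, 10, 11, 12, 14}
|A +̂ A| = 14
(Reference bound: |A +̂ A| ≥ 2|A| - 3 for |A| ≥ 2, with |A| = 6 giving ≥ 9.)

|A +̂ A| = 14


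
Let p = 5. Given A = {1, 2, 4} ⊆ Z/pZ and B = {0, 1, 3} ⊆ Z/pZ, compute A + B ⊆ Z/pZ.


Work in Z/5Z: reduce every sum a + b modulo 5.
Enumerate all 9 pairs:
a = 1: 1+0=1, 1+1=2, 1+3=4
a = 2: 2+0=2, 2+1=3, 2+3=0
a = 4: 4+0=4, 4+1=0, 4+3=2
Distinct residues collected: {0, 1, 2, 3, 4}
|A + B| = 5 (out of 5 total residues).

A + B = {0, 1, 2, 3, 4}


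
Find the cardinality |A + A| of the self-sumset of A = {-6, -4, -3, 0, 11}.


A + A = {a + a' : a, a' ∈ A}; |A| = 5.
General bounds: 2|A| - 1 ≤ |A + A| ≤ |A|(|A|+1)/2, i.e. 9 ≤ |A + A| ≤ 15.
Lower bound 2|A|-1 is attained iff A is an arithmetic progression.
Enumerate sums a + a' for a ≤ a' (symmetric, so this suffices):
a = -6: -6+-6=-12, -6+-4=-10, -6+-3=-9, -6+0=-6, -6+11=5
a = -4: -4+-4=-8, -4+-3=-7, -4+0=-4, -4+11=7
a = -3: -3+-3=-6, -3+0=-3, -3+11=8
a = 0: 0+0=0, 0+11=11
a = 11: 11+11=22
Distinct sums: {-12, -10, -9, -8, -7, -6, -4, -3, 0, 5, 7, 8, 11, 22}
|A + A| = 14

|A + A| = 14


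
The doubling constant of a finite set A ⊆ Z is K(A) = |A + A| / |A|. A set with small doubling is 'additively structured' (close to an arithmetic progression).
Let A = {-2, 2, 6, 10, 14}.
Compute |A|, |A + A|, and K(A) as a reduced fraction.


|A| = 5.
Compute A + A by enumerating all 25 pairs.
A + A = {-4, 0, 4, 8, 12, 16, 20, 24, 28}, so |A + A| = 9.
K = |A + A| / |A| = 9/5 (already in lowest terms) ≈ 1.8000.
Reference: AP of size 5 gives K = 9/5 ≈ 1.8000; a fully generic set of size 5 gives K ≈ 3.0000.

|A| = 5, |A + A| = 9, K = 9/5.


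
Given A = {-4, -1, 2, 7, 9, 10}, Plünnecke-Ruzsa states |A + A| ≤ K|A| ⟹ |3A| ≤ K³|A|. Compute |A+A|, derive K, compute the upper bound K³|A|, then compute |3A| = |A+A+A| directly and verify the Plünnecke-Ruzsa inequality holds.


|A| = 6.
Step 1: Compute A + A by enumerating all 36 pairs.
A + A = {-8, -5, -2, 1, 3, 4, 5, 6, 8, 9, 11, 12, 14, 16, 17, 18, 19, 20}, so |A + A| = 18.
Step 2: Doubling constant K = |A + A|/|A| = 18/6 = 18/6 ≈ 3.0000.
Step 3: Plünnecke-Ruzsa gives |3A| ≤ K³·|A| = (3.0000)³ · 6 ≈ 162.0000.
Step 4: Compute 3A = A + A + A directly by enumerating all triples (a,b,c) ∈ A³; |3A| = 35.
Step 5: Check 35 ≤ 162.0000? Yes ✓.

K = 18/6, Plünnecke-Ruzsa bound K³|A| ≈ 162.0000, |3A| = 35, inequality holds.


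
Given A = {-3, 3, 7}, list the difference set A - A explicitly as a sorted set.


A - A = {a - a' : a, a' ∈ A}.
Compute a - a' for each ordered pair (a, a'):
a = -3: -3--3=0, -3-3=-6, -3-7=-10
a = 3: 3--3=6, 3-3=0, 3-7=-4
a = 7: 7--3=10, 7-3=4, 7-7=0
Collecting distinct values (and noting 0 appears from a-a):
A - A = {-10, -6, -4, 0, 4, 6, 10}
|A - A| = 7

A - A = {-10, -6, -4, 0, 4, 6, 10}


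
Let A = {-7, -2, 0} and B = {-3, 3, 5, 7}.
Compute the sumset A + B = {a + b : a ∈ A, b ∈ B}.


A + B = {a + b : a ∈ A, b ∈ B}.
Enumerate all |A|·|B| = 3·4 = 12 pairs (a, b) and collect distinct sums.
a = -7: -7+-3=-10, -7+3=-4, -7+5=-2, -7+7=0
a = -2: -2+-3=-5, -2+3=1, -2+5=3, -2+7=5
a = 0: 0+-3=-3, 0+3=3, 0+5=5, 0+7=7
Collecting distinct sums: A + B = {-10, -5, -4, -3, -2, 0, 1, 3, 5, 7}
|A + B| = 10

A + B = {-10, -5, -4, -3, -2, 0, 1, 3, 5, 7}


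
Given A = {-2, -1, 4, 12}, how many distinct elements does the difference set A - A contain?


A - A = {a - a' : a, a' ∈ A}; |A| = 4.
Bounds: 2|A|-1 ≤ |A - A| ≤ |A|² - |A| + 1, i.e. 7 ≤ |A - A| ≤ 13.
Note: 0 ∈ A - A always (from a - a). The set is symmetric: if d ∈ A - A then -d ∈ A - A.
Enumerate nonzero differences d = a - a' with a > a' (then include -d):
Positive differences: {1, 5, 6, 8, 13, 14}
Full difference set: {0} ∪ (positive diffs) ∪ (negative diffs).
|A - A| = 1 + 2·6 = 13 (matches direct enumeration: 13).

|A - A| = 13


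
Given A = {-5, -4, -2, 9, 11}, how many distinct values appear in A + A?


A + A = {a + a' : a, a' ∈ A}; |A| = 5.
General bounds: 2|A| - 1 ≤ |A + A| ≤ |A|(|A|+1)/2, i.e. 9 ≤ |A + A| ≤ 15.
Lower bound 2|A|-1 is attained iff A is an arithmetic progression.
Enumerate sums a + a' for a ≤ a' (symmetric, so this suffices):
a = -5: -5+-5=-10, -5+-4=-9, -5+-2=-7, -5+9=4, -5+11=6
a = -4: -4+-4=-8, -4+-2=-6, -4+9=5, -4+11=7
a = -2: -2+-2=-4, -2+9=7, -2+11=9
a = 9: 9+9=18, 9+11=20
a = 11: 11+11=22
Distinct sums: {-10, -9, -8, -7, -6, -4, 4, 5, 6, 7, 9, 18, 20, 22}
|A + A| = 14

|A + A| = 14


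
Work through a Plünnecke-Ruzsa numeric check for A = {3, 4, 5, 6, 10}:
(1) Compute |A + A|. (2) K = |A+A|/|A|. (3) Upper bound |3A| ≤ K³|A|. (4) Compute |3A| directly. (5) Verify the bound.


|A| = 5.
Step 1: Compute A + A by enumerating all 25 pairs.
A + A = {6, 7, 8, 9, 10, 11, 12, 13, 14, 15, 16, 20}, so |A + A| = 12.
Step 2: Doubling constant K = |A + A|/|A| = 12/5 = 12/5 ≈ 2.4000.
Step 3: Plünnecke-Ruzsa gives |3A| ≤ K³·|A| = (2.4000)³ · 5 ≈ 69.1200.
Step 4: Compute 3A = A + A + A directly by enumerating all triples (a,b,c) ∈ A³; |3A| = 19.
Step 5: Check 19 ≤ 69.1200? Yes ✓.

K = 12/5, Plünnecke-Ruzsa bound K³|A| ≈ 69.1200, |3A| = 19, inequality holds.


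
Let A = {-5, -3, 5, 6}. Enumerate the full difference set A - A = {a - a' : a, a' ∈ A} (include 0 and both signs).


A - A = {a - a' : a, a' ∈ A}.
Compute a - a' for each ordered pair (a, a'):
a = -5: -5--5=0, -5--3=-2, -5-5=-10, -5-6=-11
a = -3: -3--5=2, -3--3=0, -3-5=-8, -3-6=-9
a = 5: 5--5=10, 5--3=8, 5-5=0, 5-6=-1
a = 6: 6--5=11, 6--3=9, 6-5=1, 6-6=0
Collecting distinct values (and noting 0 appears from a-a):
A - A = {-11, -10, -9, -8, -2, -1, 0, 1, 2, 8, 9, 10, 11}
|A - A| = 13

A - A = {-11, -10, -9, -8, -2, -1, 0, 1, 2, 8, 9, 10, 11}


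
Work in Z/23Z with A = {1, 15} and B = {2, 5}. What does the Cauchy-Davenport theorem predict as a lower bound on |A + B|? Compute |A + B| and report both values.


Cauchy-Davenport: |A + B| ≥ min(p, |A| + |B| - 1) for A, B nonempty in Z/pZ.
|A| = 2, |B| = 2, p = 23.
CD lower bound = min(23, 2 + 2 - 1) = min(23, 3) = 3.
Compute A + B mod 23 directly:
a = 1: 1+2=3, 1+5=6
a = 15: 15+2=17, 15+5=20
A + B = {3, 6, 17, 20}, so |A + B| = 4.
Verify: 4 ≥ 3? Yes ✓.

CD lower bound = 3, actual |A + B| = 4.


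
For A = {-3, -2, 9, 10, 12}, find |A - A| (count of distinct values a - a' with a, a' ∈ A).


A - A = {a - a' : a, a' ∈ A}; |A| = 5.
Bounds: 2|A|-1 ≤ |A - A| ≤ |A|² - |A| + 1, i.e. 9 ≤ |A - A| ≤ 21.
Note: 0 ∈ A - A always (from a - a). The set is symmetric: if d ∈ A - A then -d ∈ A - A.
Enumerate nonzero differences d = a - a' with a > a' (then include -d):
Positive differences: {1, 2, 3, 11, 12, 13, 14, 15}
Full difference set: {0} ∪ (positive diffs) ∪ (negative diffs).
|A - A| = 1 + 2·8 = 17 (matches direct enumeration: 17).

|A - A| = 17


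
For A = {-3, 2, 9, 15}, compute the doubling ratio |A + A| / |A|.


|A| = 4.
Compute A + A by enumerating all 16 pairs.
A + A = {-6, -1, 4, 6, 11, 12, 17, 18, 24, 30}, so |A + A| = 10.
K = |A + A| / |A| = 10/4 = 5/2 ≈ 2.5000.
Reference: AP of size 4 gives K = 7/4 ≈ 1.7500; a fully generic set of size 4 gives K ≈ 2.5000.

|A| = 4, |A + A| = 10, K = 10/4 = 5/2.


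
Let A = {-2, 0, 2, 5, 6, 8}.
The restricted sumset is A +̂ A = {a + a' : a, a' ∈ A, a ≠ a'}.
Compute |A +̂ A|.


Restricted sumset: A +̂ A = {a + a' : a ∈ A, a' ∈ A, a ≠ a'}.
Equivalently, take A + A and drop any sum 2a that is achievable ONLY as a + a for a ∈ A (i.e. sums representable only with equal summands).
Enumerate pairs (a, a') with a < a' (symmetric, so each unordered pair gives one sum; this covers all a ≠ a'):
  -2 + 0 = -2
  -2 + 2 = 0
  -2 + 5 = 3
  -2 + 6 = 4
  -2 + 8 = 6
  0 + 2 = 2
  0 + 5 = 5
  0 + 6 = 6
  0 + 8 = 8
  2 + 5 = 7
  2 + 6 = 8
  2 + 8 = 10
  5 + 6 = 11
  5 + 8 = 13
  6 + 8 = 14
Collected distinct sums: {-2, 0, 2, 3, 4, 5, 6, 7, 8, 10, 11, 13, 14}
|A +̂ A| = 13
(Reference bound: |A +̂ A| ≥ 2|A| - 3 for |A| ≥ 2, with |A| = 6 giving ≥ 9.)

|A +̂ A| = 13


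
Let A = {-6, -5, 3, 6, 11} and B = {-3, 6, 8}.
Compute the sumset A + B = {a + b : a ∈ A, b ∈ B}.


A + B = {a + b : a ∈ A, b ∈ B}.
Enumerate all |A|·|B| = 5·3 = 15 pairs (a, b) and collect distinct sums.
a = -6: -6+-3=-9, -6+6=0, -6+8=2
a = -5: -5+-3=-8, -5+6=1, -5+8=3
a = 3: 3+-3=0, 3+6=9, 3+8=11
a = 6: 6+-3=3, 6+6=12, 6+8=14
a = 11: 11+-3=8, 11+6=17, 11+8=19
Collecting distinct sums: A + B = {-9, -8, 0, 1, 2, 3, 8, 9, 11, 12, 14, 17, 19}
|A + B| = 13

A + B = {-9, -8, 0, 1, 2, 3, 8, 9, 11, 12, 14, 17, 19}


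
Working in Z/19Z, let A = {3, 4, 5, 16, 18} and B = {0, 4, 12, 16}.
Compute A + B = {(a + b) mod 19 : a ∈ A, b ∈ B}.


Work in Z/19Z: reduce every sum a + b modulo 19.
Enumerate all 20 pairs:
a = 3: 3+0=3, 3+4=7, 3+12=15, 3+16=0
a = 4: 4+0=4, 4+4=8, 4+12=16, 4+16=1
a = 5: 5+0=5, 5+4=9, 5+12=17, 5+16=2
a = 16: 16+0=16, 16+4=1, 16+12=9, 16+16=13
a = 18: 18+0=18, 18+4=3, 18+12=11, 18+16=15
Distinct residues collected: {0, 1, 2, 3, 4, 5, 7, 8, 9, 11, 13, 15, 16, 17, 18}
|A + B| = 15 (out of 19 total residues).

A + B = {0, 1, 2, 3, 4, 5, 7, 8, 9, 11, 13, 15, 16, 17, 18}


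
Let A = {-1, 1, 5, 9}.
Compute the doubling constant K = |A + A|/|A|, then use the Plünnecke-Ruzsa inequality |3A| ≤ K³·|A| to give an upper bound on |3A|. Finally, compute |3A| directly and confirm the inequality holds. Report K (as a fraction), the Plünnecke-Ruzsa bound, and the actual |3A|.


|A| = 4.
Step 1: Compute A + A by enumerating all 16 pairs.
A + A = {-2, 0, 2, 4, 6, 8, 10, 14, 18}, so |A + A| = 9.
Step 2: Doubling constant K = |A + A|/|A| = 9/4 = 9/4 ≈ 2.2500.
Step 3: Plünnecke-Ruzsa gives |3A| ≤ K³·|A| = (2.2500)³ · 4 ≈ 45.5625.
Step 4: Compute 3A = A + A + A directly by enumerating all triples (a,b,c) ∈ A³; |3A| = 14.
Step 5: Check 14 ≤ 45.5625? Yes ✓.

K = 9/4, Plünnecke-Ruzsa bound K³|A| ≈ 45.5625, |3A| = 14, inequality holds.


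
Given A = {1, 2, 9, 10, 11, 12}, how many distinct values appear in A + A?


A + A = {a + a' : a, a' ∈ A}; |A| = 6.
General bounds: 2|A| - 1 ≤ |A + A| ≤ |A|(|A|+1)/2, i.e. 11 ≤ |A + A| ≤ 21.
Lower bound 2|A|-1 is attained iff A is an arithmetic progression.
Enumerate sums a + a' for a ≤ a' (symmetric, so this suffices):
a = 1: 1+1=2, 1+2=3, 1+9=10, 1+10=11, 1+11=12, 1+12=13
a = 2: 2+2=4, 2+9=11, 2+10=12, 2+11=13, 2+12=14
a = 9: 9+9=18, 9+10=19, 9+11=20, 9+12=21
a = 10: 10+10=20, 10+11=21, 10+12=22
a = 11: 11+11=22, 11+12=23
a = 12: 12+12=24
Distinct sums: {2, 3, 4, 10, 11, 12, 13, 14, 18, 19, 20, 21, 22, 23, 24}
|A + A| = 15

|A + A| = 15


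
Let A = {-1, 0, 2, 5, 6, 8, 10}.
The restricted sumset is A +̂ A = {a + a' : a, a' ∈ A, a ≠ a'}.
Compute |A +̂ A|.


Restricted sumset: A +̂ A = {a + a' : a ∈ A, a' ∈ A, a ≠ a'}.
Equivalently, take A + A and drop any sum 2a that is achievable ONLY as a + a for a ∈ A (i.e. sums representable only with equal summands).
Enumerate pairs (a, a') with a < a' (symmetric, so each unordered pair gives one sum; this covers all a ≠ a'):
  -1 + 0 = -1
  -1 + 2 = 1
  -1 + 5 = 4
  -1 + 6 = 5
  -1 + 8 = 7
  -1 + 10 = 9
  0 + 2 = 2
  0 + 5 = 5
  0 + 6 = 6
  0 + 8 = 8
  0 + 10 = 10
  2 + 5 = 7
  2 + 6 = 8
  2 + 8 = 10
  2 + 10 = 12
  5 + 6 = 11
  5 + 8 = 13
  5 + 10 = 15
  6 + 8 = 14
  6 + 10 = 16
  8 + 10 = 18
Collected distinct sums: {-1, 1, 2, 4, 5, 6, 7, 8, 9, 10, 11, 12, 13, 14, 15, 16, 18}
|A +̂ A| = 17
(Reference bound: |A +̂ A| ≥ 2|A| - 3 for |A| ≥ 2, with |A| = 7 giving ≥ 11.)

|A +̂ A| = 17


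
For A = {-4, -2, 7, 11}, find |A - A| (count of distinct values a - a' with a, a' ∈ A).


A - A = {a - a' : a, a' ∈ A}; |A| = 4.
Bounds: 2|A|-1 ≤ |A - A| ≤ |A|² - |A| + 1, i.e. 7 ≤ |A - A| ≤ 13.
Note: 0 ∈ A - A always (from a - a). The set is symmetric: if d ∈ A - A then -d ∈ A - A.
Enumerate nonzero differences d = a - a' with a > a' (then include -d):
Positive differences: {2, 4, 9, 11, 13, 15}
Full difference set: {0} ∪ (positive diffs) ∪ (negative diffs).
|A - A| = 1 + 2·6 = 13 (matches direct enumeration: 13).

|A - A| = 13


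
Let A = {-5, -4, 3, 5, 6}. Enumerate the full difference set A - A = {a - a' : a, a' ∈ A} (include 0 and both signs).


A - A = {a - a' : a, a' ∈ A}.
Compute a - a' for each ordered pair (a, a'):
a = -5: -5--5=0, -5--4=-1, -5-3=-8, -5-5=-10, -5-6=-11
a = -4: -4--5=1, -4--4=0, -4-3=-7, -4-5=-9, -4-6=-10
a = 3: 3--5=8, 3--4=7, 3-3=0, 3-5=-2, 3-6=-3
a = 5: 5--5=10, 5--4=9, 5-3=2, 5-5=0, 5-6=-1
a = 6: 6--5=11, 6--4=10, 6-3=3, 6-5=1, 6-6=0
Collecting distinct values (and noting 0 appears from a-a):
A - A = {-11, -10, -9, -8, -7, -3, -2, -1, 0, 1, 2, 3, 7, 8, 9, 10, 11}
|A - A| = 17

A - A = {-11, -10, -9, -8, -7, -3, -2, -1, 0, 1, 2, 3, 7, 8, 9, 10, 11}


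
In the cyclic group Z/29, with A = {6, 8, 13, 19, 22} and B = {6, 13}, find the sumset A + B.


Work in Z/29Z: reduce every sum a + b modulo 29.
Enumerate all 10 pairs:
a = 6: 6+6=12, 6+13=19
a = 8: 8+6=14, 8+13=21
a = 13: 13+6=19, 13+13=26
a = 19: 19+6=25, 19+13=3
a = 22: 22+6=28, 22+13=6
Distinct residues collected: {3, 6, 12, 14, 19, 21, 25, 26, 28}
|A + B| = 9 (out of 29 total residues).

A + B = {3, 6, 12, 14, 19, 21, 25, 26, 28}


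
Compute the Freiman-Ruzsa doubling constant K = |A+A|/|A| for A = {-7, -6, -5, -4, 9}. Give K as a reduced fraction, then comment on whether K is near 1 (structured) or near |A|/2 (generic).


|A| = 5.
Compute A + A by enumerating all 25 pairs.
A + A = {-14, -13, -12, -11, -10, -9, -8, 2, 3, 4, 5, 18}, so |A + A| = 12.
K = |A + A| / |A| = 12/5 (already in lowest terms) ≈ 2.4000.
Reference: AP of size 5 gives K = 9/5 ≈ 1.8000; a fully generic set of size 5 gives K ≈ 3.0000.

|A| = 5, |A + A| = 12, K = 12/5.


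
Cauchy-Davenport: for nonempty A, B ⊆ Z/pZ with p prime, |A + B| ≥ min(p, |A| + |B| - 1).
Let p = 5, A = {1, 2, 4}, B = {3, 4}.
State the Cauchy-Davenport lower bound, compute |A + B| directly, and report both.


Cauchy-Davenport: |A + B| ≥ min(p, |A| + |B| - 1) for A, B nonempty in Z/pZ.
|A| = 3, |B| = 2, p = 5.
CD lower bound = min(5, 3 + 2 - 1) = min(5, 4) = 4.
Compute A + B mod 5 directly:
a = 1: 1+3=4, 1+4=0
a = 2: 2+3=0, 2+4=1
a = 4: 4+3=2, 4+4=3
A + B = {0, 1, 2, 3, 4}, so |A + B| = 5.
Verify: 5 ≥ 4? Yes ✓.

CD lower bound = 4, actual |A + B| = 5.


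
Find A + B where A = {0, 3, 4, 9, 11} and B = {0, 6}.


A + B = {a + b : a ∈ A, b ∈ B}.
Enumerate all |A|·|B| = 5·2 = 10 pairs (a, b) and collect distinct sums.
a = 0: 0+0=0, 0+6=6
a = 3: 3+0=3, 3+6=9
a = 4: 4+0=4, 4+6=10
a = 9: 9+0=9, 9+6=15
a = 11: 11+0=11, 11+6=17
Collecting distinct sums: A + B = {0, 3, 4, 6, 9, 10, 11, 15, 17}
|A + B| = 9

A + B = {0, 3, 4, 6, 9, 10, 11, 15, 17}


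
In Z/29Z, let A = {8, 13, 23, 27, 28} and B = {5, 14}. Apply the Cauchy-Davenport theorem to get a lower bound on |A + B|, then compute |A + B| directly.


Cauchy-Davenport: |A + B| ≥ min(p, |A| + |B| - 1) for A, B nonempty in Z/pZ.
|A| = 5, |B| = 2, p = 29.
CD lower bound = min(29, 5 + 2 - 1) = min(29, 6) = 6.
Compute A + B mod 29 directly:
a = 8: 8+5=13, 8+14=22
a = 13: 13+5=18, 13+14=27
a = 23: 23+5=28, 23+14=8
a = 27: 27+5=3, 27+14=12
a = 28: 28+5=4, 28+14=13
A + B = {3, 4, 8, 12, 13, 18, 22, 27, 28}, so |A + B| = 9.
Verify: 9 ≥ 6? Yes ✓.

CD lower bound = 6, actual |A + B| = 9.


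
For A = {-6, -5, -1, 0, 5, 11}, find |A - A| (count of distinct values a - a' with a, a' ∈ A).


A - A = {a - a' : a, a' ∈ A}; |A| = 6.
Bounds: 2|A|-1 ≤ |A - A| ≤ |A|² - |A| + 1, i.e. 11 ≤ |A - A| ≤ 31.
Note: 0 ∈ A - A always (from a - a). The set is symmetric: if d ∈ A - A then -d ∈ A - A.
Enumerate nonzero differences d = a - a' with a > a' (then include -d):
Positive differences: {1, 4, 5, 6, 10, 11, 12, 16, 17}
Full difference set: {0} ∪ (positive diffs) ∪ (negative diffs).
|A - A| = 1 + 2·9 = 19 (matches direct enumeration: 19).

|A - A| = 19


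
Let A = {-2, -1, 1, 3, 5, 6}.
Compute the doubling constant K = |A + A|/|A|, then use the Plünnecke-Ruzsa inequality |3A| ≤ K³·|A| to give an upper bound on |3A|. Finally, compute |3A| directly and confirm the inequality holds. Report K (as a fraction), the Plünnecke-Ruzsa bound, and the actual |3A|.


|A| = 6.
Step 1: Compute A + A by enumerating all 36 pairs.
A + A = {-4, -3, -2, -1, 0, 1, 2, 3, 4, 5, 6, 7, 8, 9, 10, 11, 12}, so |A + A| = 17.
Step 2: Doubling constant K = |A + A|/|A| = 17/6 = 17/6 ≈ 2.8333.
Step 3: Plünnecke-Ruzsa gives |3A| ≤ K³·|A| = (2.8333)³ · 6 ≈ 136.4722.
Step 4: Compute 3A = A + A + A directly by enumerating all triples (a,b,c) ∈ A³; |3A| = 25.
Step 5: Check 25 ≤ 136.4722? Yes ✓.

K = 17/6, Plünnecke-Ruzsa bound K³|A| ≈ 136.4722, |3A| = 25, inequality holds.


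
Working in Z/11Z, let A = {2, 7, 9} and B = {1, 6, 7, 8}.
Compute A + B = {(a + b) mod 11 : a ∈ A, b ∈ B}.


Work in Z/11Z: reduce every sum a + b modulo 11.
Enumerate all 12 pairs:
a = 2: 2+1=3, 2+6=8, 2+7=9, 2+8=10
a = 7: 7+1=8, 7+6=2, 7+7=3, 7+8=4
a = 9: 9+1=10, 9+6=4, 9+7=5, 9+8=6
Distinct residues collected: {2, 3, 4, 5, 6, 8, 9, 10}
|A + B| = 8 (out of 11 total residues).

A + B = {2, 3, 4, 5, 6, 8, 9, 10}


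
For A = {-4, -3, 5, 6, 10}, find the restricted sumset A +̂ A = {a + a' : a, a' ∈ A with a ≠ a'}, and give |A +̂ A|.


Restricted sumset: A +̂ A = {a + a' : a ∈ A, a' ∈ A, a ≠ a'}.
Equivalently, take A + A and drop any sum 2a that is achievable ONLY as a + a for a ∈ A (i.e. sums representable only with equal summands).
Enumerate pairs (a, a') with a < a' (symmetric, so each unordered pair gives one sum; this covers all a ≠ a'):
  -4 + -3 = -7
  -4 + 5 = 1
  -4 + 6 = 2
  -4 + 10 = 6
  -3 + 5 = 2
  -3 + 6 = 3
  -3 + 10 = 7
  5 + 6 = 11
  5 + 10 = 15
  6 + 10 = 16
Collected distinct sums: {-7, 1, 2, 3, 6, 7, 11, 15, 16}
|A +̂ A| = 9
(Reference bound: |A +̂ A| ≥ 2|A| - 3 for |A| ≥ 2, with |A| = 5 giving ≥ 7.)

|A +̂ A| = 9


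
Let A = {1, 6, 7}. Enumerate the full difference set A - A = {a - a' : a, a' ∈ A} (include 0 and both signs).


A - A = {a - a' : a, a' ∈ A}.
Compute a - a' for each ordered pair (a, a'):
a = 1: 1-1=0, 1-6=-5, 1-7=-6
a = 6: 6-1=5, 6-6=0, 6-7=-1
a = 7: 7-1=6, 7-6=1, 7-7=0
Collecting distinct values (and noting 0 appears from a-a):
A - A = {-6, -5, -1, 0, 1, 5, 6}
|A - A| = 7

A - A = {-6, -5, -1, 0, 1, 5, 6}


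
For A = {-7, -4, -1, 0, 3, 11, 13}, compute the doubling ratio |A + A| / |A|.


|A| = 7.
Compute A + A by enumerating all 49 pairs.
A + A = {-14, -11, -8, -7, -5, -4, -2, -1, 0, 2, 3, 4, 6, 7, 9, 10, 11, 12, 13, 14, 16, 22, 24, 26}, so |A + A| = 24.
K = |A + A| / |A| = 24/7 (already in lowest terms) ≈ 3.4286.
Reference: AP of size 7 gives K = 13/7 ≈ 1.8571; a fully generic set of size 7 gives K ≈ 4.0000.

|A| = 7, |A + A| = 24, K = 24/7.


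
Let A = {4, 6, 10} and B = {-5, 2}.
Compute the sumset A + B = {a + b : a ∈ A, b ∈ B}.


A + B = {a + b : a ∈ A, b ∈ B}.
Enumerate all |A|·|B| = 3·2 = 6 pairs (a, b) and collect distinct sums.
a = 4: 4+-5=-1, 4+2=6
a = 6: 6+-5=1, 6+2=8
a = 10: 10+-5=5, 10+2=12
Collecting distinct sums: A + B = {-1, 1, 5, 6, 8, 12}
|A + B| = 6

A + B = {-1, 1, 5, 6, 8, 12}


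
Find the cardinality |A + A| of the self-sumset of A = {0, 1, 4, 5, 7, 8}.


A + A = {a + a' : a, a' ∈ A}; |A| = 6.
General bounds: 2|A| - 1 ≤ |A + A| ≤ |A|(|A|+1)/2, i.e. 11 ≤ |A + A| ≤ 21.
Lower bound 2|A|-1 is attained iff A is an arithmetic progression.
Enumerate sums a + a' for a ≤ a' (symmetric, so this suffices):
a = 0: 0+0=0, 0+1=1, 0+4=4, 0+5=5, 0+7=7, 0+8=8
a = 1: 1+1=2, 1+4=5, 1+5=6, 1+7=8, 1+8=9
a = 4: 4+4=8, 4+5=9, 4+7=11, 4+8=12
a = 5: 5+5=10, 5+7=12, 5+8=13
a = 7: 7+7=14, 7+8=15
a = 8: 8+8=16
Distinct sums: {0, 1, 2, 4, 5, 6, 7, 8, 9, 10, 11, 12, 13, 14, 15, 16}
|A + A| = 16

|A + A| = 16


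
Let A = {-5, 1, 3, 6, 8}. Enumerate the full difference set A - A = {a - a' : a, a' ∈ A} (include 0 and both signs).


A - A = {a - a' : a, a' ∈ A}.
Compute a - a' for each ordered pair (a, a'):
a = -5: -5--5=0, -5-1=-6, -5-3=-8, -5-6=-11, -5-8=-13
a = 1: 1--5=6, 1-1=0, 1-3=-2, 1-6=-5, 1-8=-7
a = 3: 3--5=8, 3-1=2, 3-3=0, 3-6=-3, 3-8=-5
a = 6: 6--5=11, 6-1=5, 6-3=3, 6-6=0, 6-8=-2
a = 8: 8--5=13, 8-1=7, 8-3=5, 8-6=2, 8-8=0
Collecting distinct values (and noting 0 appears from a-a):
A - A = {-13, -11, -8, -7, -6, -5, -3, -2, 0, 2, 3, 5, 6, 7, 8, 11, 13}
|A - A| = 17

A - A = {-13, -11, -8, -7, -6, -5, -3, -2, 0, 2, 3, 5, 6, 7, 8, 11, 13}


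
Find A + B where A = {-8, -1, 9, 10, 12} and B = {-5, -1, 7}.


A + B = {a + b : a ∈ A, b ∈ B}.
Enumerate all |A|·|B| = 5·3 = 15 pairs (a, b) and collect distinct sums.
a = -8: -8+-5=-13, -8+-1=-9, -8+7=-1
a = -1: -1+-5=-6, -1+-1=-2, -1+7=6
a = 9: 9+-5=4, 9+-1=8, 9+7=16
a = 10: 10+-5=5, 10+-1=9, 10+7=17
a = 12: 12+-5=7, 12+-1=11, 12+7=19
Collecting distinct sums: A + B = {-13, -9, -6, -2, -1, 4, 5, 6, 7, 8, 9, 11, 16, 17, 19}
|A + B| = 15

A + B = {-13, -9, -6, -2, -1, 4, 5, 6, 7, 8, 9, 11, 16, 17, 19}


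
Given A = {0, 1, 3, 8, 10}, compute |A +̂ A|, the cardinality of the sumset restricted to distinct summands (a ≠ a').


Restricted sumset: A +̂ A = {a + a' : a ∈ A, a' ∈ A, a ≠ a'}.
Equivalently, take A + A and drop any sum 2a that is achievable ONLY as a + a for a ∈ A (i.e. sums representable only with equal summands).
Enumerate pairs (a, a') with a < a' (symmetric, so each unordered pair gives one sum; this covers all a ≠ a'):
  0 + 1 = 1
  0 + 3 = 3
  0 + 8 = 8
  0 + 10 = 10
  1 + 3 = 4
  1 + 8 = 9
  1 + 10 = 11
  3 + 8 = 11
  3 + 10 = 13
  8 + 10 = 18
Collected distinct sums: {1, 3, 4, 8, 9, 10, 11, 13, 18}
|A +̂ A| = 9
(Reference bound: |A +̂ A| ≥ 2|A| - 3 for |A| ≥ 2, with |A| = 5 giving ≥ 7.)

|A +̂ A| = 9


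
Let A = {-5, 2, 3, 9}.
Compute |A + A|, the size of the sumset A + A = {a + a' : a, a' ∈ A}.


A + A = {a + a' : a, a' ∈ A}; |A| = 4.
General bounds: 2|A| - 1 ≤ |A + A| ≤ |A|(|A|+1)/2, i.e. 7 ≤ |A + A| ≤ 10.
Lower bound 2|A|-1 is attained iff A is an arithmetic progression.
Enumerate sums a + a' for a ≤ a' (symmetric, so this suffices):
a = -5: -5+-5=-10, -5+2=-3, -5+3=-2, -5+9=4
a = 2: 2+2=4, 2+3=5, 2+9=11
a = 3: 3+3=6, 3+9=12
a = 9: 9+9=18
Distinct sums: {-10, -3, -2, 4, 5, 6, 11, 12, 18}
|A + A| = 9

|A + A| = 9


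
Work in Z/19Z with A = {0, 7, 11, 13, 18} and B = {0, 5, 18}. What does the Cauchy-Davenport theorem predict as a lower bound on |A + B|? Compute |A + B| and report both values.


Cauchy-Davenport: |A + B| ≥ min(p, |A| + |B| - 1) for A, B nonempty in Z/pZ.
|A| = 5, |B| = 3, p = 19.
CD lower bound = min(19, 5 + 3 - 1) = min(19, 7) = 7.
Compute A + B mod 19 directly:
a = 0: 0+0=0, 0+5=5, 0+18=18
a = 7: 7+0=7, 7+5=12, 7+18=6
a = 11: 11+0=11, 11+5=16, 11+18=10
a = 13: 13+0=13, 13+5=18, 13+18=12
a = 18: 18+0=18, 18+5=4, 18+18=17
A + B = {0, 4, 5, 6, 7, 10, 11, 12, 13, 16, 17, 18}, so |A + B| = 12.
Verify: 12 ≥ 7? Yes ✓.

CD lower bound = 7, actual |A + B| = 12.


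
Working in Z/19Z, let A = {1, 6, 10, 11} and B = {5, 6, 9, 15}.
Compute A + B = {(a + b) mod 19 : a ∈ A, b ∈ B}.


Work in Z/19Z: reduce every sum a + b modulo 19.
Enumerate all 16 pairs:
a = 1: 1+5=6, 1+6=7, 1+9=10, 1+15=16
a = 6: 6+5=11, 6+6=12, 6+9=15, 6+15=2
a = 10: 10+5=15, 10+6=16, 10+9=0, 10+15=6
a = 11: 11+5=16, 11+6=17, 11+9=1, 11+15=7
Distinct residues collected: {0, 1, 2, 6, 7, 10, 11, 12, 15, 16, 17}
|A + B| = 11 (out of 19 total residues).

A + B = {0, 1, 2, 6, 7, 10, 11, 12, 15, 16, 17}


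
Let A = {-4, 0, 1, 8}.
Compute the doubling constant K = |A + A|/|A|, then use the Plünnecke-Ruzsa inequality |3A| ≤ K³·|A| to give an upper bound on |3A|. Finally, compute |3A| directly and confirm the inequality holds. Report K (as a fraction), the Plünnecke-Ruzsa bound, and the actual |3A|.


|A| = 4.
Step 1: Compute A + A by enumerating all 16 pairs.
A + A = {-8, -4, -3, 0, 1, 2, 4, 8, 9, 16}, so |A + A| = 10.
Step 2: Doubling constant K = |A + A|/|A| = 10/4 = 10/4 ≈ 2.5000.
Step 3: Plünnecke-Ruzsa gives |3A| ≤ K³·|A| = (2.5000)³ · 4 ≈ 62.5000.
Step 4: Compute 3A = A + A + A directly by enumerating all triples (a,b,c) ∈ A³; |3A| = 19.
Step 5: Check 19 ≤ 62.5000? Yes ✓.

K = 10/4, Plünnecke-Ruzsa bound K³|A| ≈ 62.5000, |3A| = 19, inequality holds.


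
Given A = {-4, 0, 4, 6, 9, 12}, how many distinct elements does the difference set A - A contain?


A - A = {a - a' : a, a' ∈ A}; |A| = 6.
Bounds: 2|A|-1 ≤ |A - A| ≤ |A|² - |A| + 1, i.e. 11 ≤ |A - A| ≤ 31.
Note: 0 ∈ A - A always (from a - a). The set is symmetric: if d ∈ A - A then -d ∈ A - A.
Enumerate nonzero differences d = a - a' with a > a' (then include -d):
Positive differences: {2, 3, 4, 5, 6, 8, 9, 10, 12, 13, 16}
Full difference set: {0} ∪ (positive diffs) ∪ (negative diffs).
|A - A| = 1 + 2·11 = 23 (matches direct enumeration: 23).

|A - A| = 23


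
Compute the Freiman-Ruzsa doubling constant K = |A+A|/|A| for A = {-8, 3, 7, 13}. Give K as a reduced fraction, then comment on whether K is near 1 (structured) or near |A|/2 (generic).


|A| = 4.
Compute A + A by enumerating all 16 pairs.
A + A = {-16, -5, -1, 5, 6, 10, 14, 16, 20, 26}, so |A + A| = 10.
K = |A + A| / |A| = 10/4 = 5/2 ≈ 2.5000.
Reference: AP of size 4 gives K = 7/4 ≈ 1.7500; a fully generic set of size 4 gives K ≈ 2.5000.

|A| = 4, |A + A| = 10, K = 10/4 = 5/2.


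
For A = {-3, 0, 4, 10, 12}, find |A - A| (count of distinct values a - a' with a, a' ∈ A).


A - A = {a - a' : a, a' ∈ A}; |A| = 5.
Bounds: 2|A|-1 ≤ |A - A| ≤ |A|² - |A| + 1, i.e. 9 ≤ |A - A| ≤ 21.
Note: 0 ∈ A - A always (from a - a). The set is symmetric: if d ∈ A - A then -d ∈ A - A.
Enumerate nonzero differences d = a - a' with a > a' (then include -d):
Positive differences: {2, 3, 4, 6, 7, 8, 10, 12, 13, 15}
Full difference set: {0} ∪ (positive diffs) ∪ (negative diffs).
|A - A| = 1 + 2·10 = 21 (matches direct enumeration: 21).

|A - A| = 21


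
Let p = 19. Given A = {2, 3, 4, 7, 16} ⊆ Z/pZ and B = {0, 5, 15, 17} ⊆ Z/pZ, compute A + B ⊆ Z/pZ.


Work in Z/19Z: reduce every sum a + b modulo 19.
Enumerate all 20 pairs:
a = 2: 2+0=2, 2+5=7, 2+15=17, 2+17=0
a = 3: 3+0=3, 3+5=8, 3+15=18, 3+17=1
a = 4: 4+0=4, 4+5=9, 4+15=0, 4+17=2
a = 7: 7+0=7, 7+5=12, 7+15=3, 7+17=5
a = 16: 16+0=16, 16+5=2, 16+15=12, 16+17=14
Distinct residues collected: {0, 1, 2, 3, 4, 5, 7, 8, 9, 12, 14, 16, 17, 18}
|A + B| = 14 (out of 19 total residues).

A + B = {0, 1, 2, 3, 4, 5, 7, 8, 9, 12, 14, 16, 17, 18}


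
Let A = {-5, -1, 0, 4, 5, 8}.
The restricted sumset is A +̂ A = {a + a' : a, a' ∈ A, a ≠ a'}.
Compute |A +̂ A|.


Restricted sumset: A +̂ A = {a + a' : a ∈ A, a' ∈ A, a ≠ a'}.
Equivalently, take A + A and drop any sum 2a that is achievable ONLY as a + a for a ∈ A (i.e. sums representable only with equal summands).
Enumerate pairs (a, a') with a < a' (symmetric, so each unordered pair gives one sum; this covers all a ≠ a'):
  -5 + -1 = -6
  -5 + 0 = -5
  -5 + 4 = -1
  -5 + 5 = 0
  -5 + 8 = 3
  -1 + 0 = -1
  -1 + 4 = 3
  -1 + 5 = 4
  -1 + 8 = 7
  0 + 4 = 4
  0 + 5 = 5
  0 + 8 = 8
  4 + 5 = 9
  4 + 8 = 12
  5 + 8 = 13
Collected distinct sums: {-6, -5, -1, 0, 3, 4, 5, 7, 8, 9, 12, 13}
|A +̂ A| = 12
(Reference bound: |A +̂ A| ≥ 2|A| - 3 for |A| ≥ 2, with |A| = 6 giving ≥ 9.)

|A +̂ A| = 12


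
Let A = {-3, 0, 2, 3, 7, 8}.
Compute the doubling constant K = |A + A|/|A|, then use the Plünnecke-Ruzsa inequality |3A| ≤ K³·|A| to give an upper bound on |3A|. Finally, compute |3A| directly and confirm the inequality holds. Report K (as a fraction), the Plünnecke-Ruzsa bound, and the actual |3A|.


|A| = 6.
Step 1: Compute A + A by enumerating all 36 pairs.
A + A = {-6, -3, -1, 0, 2, 3, 4, 5, 6, 7, 8, 9, 10, 11, 14, 15, 16}, so |A + A| = 17.
Step 2: Doubling constant K = |A + A|/|A| = 17/6 = 17/6 ≈ 2.8333.
Step 3: Plünnecke-Ruzsa gives |3A| ≤ K³·|A| = (2.8333)³ · 6 ≈ 136.4722.
Step 4: Compute 3A = A + A + A directly by enumerating all triples (a,b,c) ∈ A³; |3A| = 29.
Step 5: Check 29 ≤ 136.4722? Yes ✓.

K = 17/6, Plünnecke-Ruzsa bound K³|A| ≈ 136.4722, |3A| = 29, inequality holds.


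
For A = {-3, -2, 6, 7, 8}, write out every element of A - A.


A - A = {a - a' : a, a' ∈ A}.
Compute a - a' for each ordered pair (a, a'):
a = -3: -3--3=0, -3--2=-1, -3-6=-9, -3-7=-10, -3-8=-11
a = -2: -2--3=1, -2--2=0, -2-6=-8, -2-7=-9, -2-8=-10
a = 6: 6--3=9, 6--2=8, 6-6=0, 6-7=-1, 6-8=-2
a = 7: 7--3=10, 7--2=9, 7-6=1, 7-7=0, 7-8=-1
a = 8: 8--3=11, 8--2=10, 8-6=2, 8-7=1, 8-8=0
Collecting distinct values (and noting 0 appears from a-a):
A - A = {-11, -10, -9, -8, -2, -1, 0, 1, 2, 8, 9, 10, 11}
|A - A| = 13

A - A = {-11, -10, -9, -8, -2, -1, 0, 1, 2, 8, 9, 10, 11}


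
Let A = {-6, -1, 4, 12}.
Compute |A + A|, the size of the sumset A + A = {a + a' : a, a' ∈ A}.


A + A = {a + a' : a, a' ∈ A}; |A| = 4.
General bounds: 2|A| - 1 ≤ |A + A| ≤ |A|(|A|+1)/2, i.e. 7 ≤ |A + A| ≤ 10.
Lower bound 2|A|-1 is attained iff A is an arithmetic progression.
Enumerate sums a + a' for a ≤ a' (symmetric, so this suffices):
a = -6: -6+-6=-12, -6+-1=-7, -6+4=-2, -6+12=6
a = -1: -1+-1=-2, -1+4=3, -1+12=11
a = 4: 4+4=8, 4+12=16
a = 12: 12+12=24
Distinct sums: {-12, -7, -2, 3, 6, 8, 11, 16, 24}
|A + A| = 9

|A + A| = 9


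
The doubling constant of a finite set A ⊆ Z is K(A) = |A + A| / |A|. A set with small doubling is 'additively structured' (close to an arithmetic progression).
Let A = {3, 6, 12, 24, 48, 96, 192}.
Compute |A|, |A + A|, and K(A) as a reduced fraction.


|A| = 7.
Compute A + A by enumerating all 49 pairs.
A + A = {6, 9, 12, 15, 18, 24, 27, 30, 36, 48, 51, 54, 60, 72, 96, 99, 102, 108, 120, 144, 192, 195, 198, 204, 216, 240, 288, 384}, so |A + A| = 28.
K = |A + A| / |A| = 28/7 = 4/1 ≈ 4.0000.
Reference: AP of size 7 gives K = 13/7 ≈ 1.8571; a fully generic set of size 7 gives K ≈ 4.0000.

|A| = 7, |A + A| = 28, K = 28/7 = 4/1.


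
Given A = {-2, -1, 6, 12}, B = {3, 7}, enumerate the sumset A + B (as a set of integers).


A + B = {a + b : a ∈ A, b ∈ B}.
Enumerate all |A|·|B| = 4·2 = 8 pairs (a, b) and collect distinct sums.
a = -2: -2+3=1, -2+7=5
a = -1: -1+3=2, -1+7=6
a = 6: 6+3=9, 6+7=13
a = 12: 12+3=15, 12+7=19
Collecting distinct sums: A + B = {1, 2, 5, 6, 9, 13, 15, 19}
|A + B| = 8

A + B = {1, 2, 5, 6, 9, 13, 15, 19}


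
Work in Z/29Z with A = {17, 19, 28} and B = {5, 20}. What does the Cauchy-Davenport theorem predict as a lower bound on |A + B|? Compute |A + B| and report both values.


Cauchy-Davenport: |A + B| ≥ min(p, |A| + |B| - 1) for A, B nonempty in Z/pZ.
|A| = 3, |B| = 2, p = 29.
CD lower bound = min(29, 3 + 2 - 1) = min(29, 4) = 4.
Compute A + B mod 29 directly:
a = 17: 17+5=22, 17+20=8
a = 19: 19+5=24, 19+20=10
a = 28: 28+5=4, 28+20=19
A + B = {4, 8, 10, 19, 22, 24}, so |A + B| = 6.
Verify: 6 ≥ 4? Yes ✓.

CD lower bound = 4, actual |A + B| = 6.


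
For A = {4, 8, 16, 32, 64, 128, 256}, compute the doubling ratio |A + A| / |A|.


|A| = 7.
Compute A + A by enumerating all 49 pairs.
A + A = {8, 12, 16, 20, 24, 32, 36, 40, 48, 64, 68, 72, 80, 96, 128, 132, 136, 144, 160, 192, 256, 260, 264, 272, 288, 320, 384, 512}, so |A + A| = 28.
K = |A + A| / |A| = 28/7 = 4/1 ≈ 4.0000.
Reference: AP of size 7 gives K = 13/7 ≈ 1.8571; a fully generic set of size 7 gives K ≈ 4.0000.

|A| = 7, |A + A| = 28, K = 28/7 = 4/1.


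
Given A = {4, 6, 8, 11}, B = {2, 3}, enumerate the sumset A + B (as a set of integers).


A + B = {a + b : a ∈ A, b ∈ B}.
Enumerate all |A|·|B| = 4·2 = 8 pairs (a, b) and collect distinct sums.
a = 4: 4+2=6, 4+3=7
a = 6: 6+2=8, 6+3=9
a = 8: 8+2=10, 8+3=11
a = 11: 11+2=13, 11+3=14
Collecting distinct sums: A + B = {6, 7, 8, 9, 10, 11, 13, 14}
|A + B| = 8

A + B = {6, 7, 8, 9, 10, 11, 13, 14}


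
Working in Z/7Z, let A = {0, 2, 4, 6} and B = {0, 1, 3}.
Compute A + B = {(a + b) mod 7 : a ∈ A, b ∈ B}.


Work in Z/7Z: reduce every sum a + b modulo 7.
Enumerate all 12 pairs:
a = 0: 0+0=0, 0+1=1, 0+3=3
a = 2: 2+0=2, 2+1=3, 2+3=5
a = 4: 4+0=4, 4+1=5, 4+3=0
a = 6: 6+0=6, 6+1=0, 6+3=2
Distinct residues collected: {0, 1, 2, 3, 4, 5, 6}
|A + B| = 7 (out of 7 total residues).

A + B = {0, 1, 2, 3, 4, 5, 6}


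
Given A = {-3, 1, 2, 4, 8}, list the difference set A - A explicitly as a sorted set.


A - A = {a - a' : a, a' ∈ A}.
Compute a - a' for each ordered pair (a, a'):
a = -3: -3--3=0, -3-1=-4, -3-2=-5, -3-4=-7, -3-8=-11
a = 1: 1--3=4, 1-1=0, 1-2=-1, 1-4=-3, 1-8=-7
a = 2: 2--3=5, 2-1=1, 2-2=0, 2-4=-2, 2-8=-6
a = 4: 4--3=7, 4-1=3, 4-2=2, 4-4=0, 4-8=-4
a = 8: 8--3=11, 8-1=7, 8-2=6, 8-4=4, 8-8=0
Collecting distinct values (and noting 0 appears from a-a):
A - A = {-11, -7, -6, -5, -4, -3, -2, -1, 0, 1, 2, 3, 4, 5, 6, 7, 11}
|A - A| = 17

A - A = {-11, -7, -6, -5, -4, -3, -2, -1, 0, 1, 2, 3, 4, 5, 6, 7, 11}


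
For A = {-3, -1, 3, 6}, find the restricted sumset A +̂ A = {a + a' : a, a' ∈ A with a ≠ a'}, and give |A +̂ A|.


Restricted sumset: A +̂ A = {a + a' : a ∈ A, a' ∈ A, a ≠ a'}.
Equivalently, take A + A and drop any sum 2a that is achievable ONLY as a + a for a ∈ A (i.e. sums representable only with equal summands).
Enumerate pairs (a, a') with a < a' (symmetric, so each unordered pair gives one sum; this covers all a ≠ a'):
  -3 + -1 = -4
  -3 + 3 = 0
  -3 + 6 = 3
  -1 + 3 = 2
  -1 + 6 = 5
  3 + 6 = 9
Collected distinct sums: {-4, 0, 2, 3, 5, 9}
|A +̂ A| = 6
(Reference bound: |A +̂ A| ≥ 2|A| - 3 for |A| ≥ 2, with |A| = 4 giving ≥ 5.)

|A +̂ A| = 6


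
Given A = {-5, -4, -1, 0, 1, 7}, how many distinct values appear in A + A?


A + A = {a + a' : a, a' ∈ A}; |A| = 6.
General bounds: 2|A| - 1 ≤ |A + A| ≤ |A|(|A|+1)/2, i.e. 11 ≤ |A + A| ≤ 21.
Lower bound 2|A|-1 is attained iff A is an arithmetic progression.
Enumerate sums a + a' for a ≤ a' (symmetric, so this suffices):
a = -5: -5+-5=-10, -5+-4=-9, -5+-1=-6, -5+0=-5, -5+1=-4, -5+7=2
a = -4: -4+-4=-8, -4+-1=-5, -4+0=-4, -4+1=-3, -4+7=3
a = -1: -1+-1=-2, -1+0=-1, -1+1=0, -1+7=6
a = 0: 0+0=0, 0+1=1, 0+7=7
a = 1: 1+1=2, 1+7=8
a = 7: 7+7=14
Distinct sums: {-10, -9, -8, -6, -5, -4, -3, -2, -1, 0, 1, 2, 3, 6, 7, 8, 14}
|A + A| = 17

|A + A| = 17


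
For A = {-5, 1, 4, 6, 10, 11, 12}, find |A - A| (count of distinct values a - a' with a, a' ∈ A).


A - A = {a - a' : a, a' ∈ A}; |A| = 7.
Bounds: 2|A|-1 ≤ |A - A| ≤ |A|² - |A| + 1, i.e. 13 ≤ |A - A| ≤ 43.
Note: 0 ∈ A - A always (from a - a). The set is symmetric: if d ∈ A - A then -d ∈ A - A.
Enumerate nonzero differences d = a - a' with a > a' (then include -d):
Positive differences: {1, 2, 3, 4, 5, 6, 7, 8, 9, 10, 11, 15, 16, 17}
Full difference set: {0} ∪ (positive diffs) ∪ (negative diffs).
|A - A| = 1 + 2·14 = 29 (matches direct enumeration: 29).

|A - A| = 29


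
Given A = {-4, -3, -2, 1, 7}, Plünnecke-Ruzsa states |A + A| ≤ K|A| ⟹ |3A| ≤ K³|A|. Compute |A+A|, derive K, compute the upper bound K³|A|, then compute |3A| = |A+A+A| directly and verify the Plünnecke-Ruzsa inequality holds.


|A| = 5.
Step 1: Compute A + A by enumerating all 25 pairs.
A + A = {-8, -7, -6, -5, -4, -3, -2, -1, 2, 3, 4, 5, 8, 14}, so |A + A| = 14.
Step 2: Doubling constant K = |A + A|/|A| = 14/5 = 14/5 ≈ 2.8000.
Step 3: Plünnecke-Ruzsa gives |3A| ≤ K³·|A| = (2.8000)³ · 5 ≈ 109.7600.
Step 4: Compute 3A = A + A + A directly by enumerating all triples (a,b,c) ∈ A³; |3A| = 25.
Step 5: Check 25 ≤ 109.7600? Yes ✓.

K = 14/5, Plünnecke-Ruzsa bound K³|A| ≈ 109.7600, |3A| = 25, inequality holds.


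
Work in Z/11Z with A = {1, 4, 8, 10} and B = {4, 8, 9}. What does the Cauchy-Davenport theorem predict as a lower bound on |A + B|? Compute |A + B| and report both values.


Cauchy-Davenport: |A + B| ≥ min(p, |A| + |B| - 1) for A, B nonempty in Z/pZ.
|A| = 4, |B| = 3, p = 11.
CD lower bound = min(11, 4 + 3 - 1) = min(11, 6) = 6.
Compute A + B mod 11 directly:
a = 1: 1+4=5, 1+8=9, 1+9=10
a = 4: 4+4=8, 4+8=1, 4+9=2
a = 8: 8+4=1, 8+8=5, 8+9=6
a = 10: 10+4=3, 10+8=7, 10+9=8
A + B = {1, 2, 3, 5, 6, 7, 8, 9, 10}, so |A + B| = 9.
Verify: 9 ≥ 6? Yes ✓.

CD lower bound = 6, actual |A + B| = 9.


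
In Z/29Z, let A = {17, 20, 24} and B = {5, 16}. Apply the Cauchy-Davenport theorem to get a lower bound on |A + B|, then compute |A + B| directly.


Cauchy-Davenport: |A + B| ≥ min(p, |A| + |B| - 1) for A, B nonempty in Z/pZ.
|A| = 3, |B| = 2, p = 29.
CD lower bound = min(29, 3 + 2 - 1) = min(29, 4) = 4.
Compute A + B mod 29 directly:
a = 17: 17+5=22, 17+16=4
a = 20: 20+5=25, 20+16=7
a = 24: 24+5=0, 24+16=11
A + B = {0, 4, 7, 11, 22, 25}, so |A + B| = 6.
Verify: 6 ≥ 4? Yes ✓.

CD lower bound = 4, actual |A + B| = 6.


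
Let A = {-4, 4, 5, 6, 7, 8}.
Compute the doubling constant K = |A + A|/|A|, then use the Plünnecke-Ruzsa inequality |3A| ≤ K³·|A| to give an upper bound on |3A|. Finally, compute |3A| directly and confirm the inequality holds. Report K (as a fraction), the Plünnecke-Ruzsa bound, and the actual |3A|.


|A| = 6.
Step 1: Compute A + A by enumerating all 36 pairs.
A + A = {-8, 0, 1, 2, 3, 4, 8, 9, 10, 11, 12, 13, 14, 15, 16}, so |A + A| = 15.
Step 2: Doubling constant K = |A + A|/|A| = 15/6 = 15/6 ≈ 2.5000.
Step 3: Plünnecke-Ruzsa gives |3A| ≤ K³·|A| = (2.5000)³ · 6 ≈ 93.7500.
Step 4: Compute 3A = A + A + A directly by enumerating all triples (a,b,c) ∈ A³; |3A| = 27.
Step 5: Check 27 ≤ 93.7500? Yes ✓.

K = 15/6, Plünnecke-Ruzsa bound K³|A| ≈ 93.7500, |3A| = 27, inequality holds.


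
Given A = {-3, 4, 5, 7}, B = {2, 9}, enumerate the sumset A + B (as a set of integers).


A + B = {a + b : a ∈ A, b ∈ B}.
Enumerate all |A|·|B| = 4·2 = 8 pairs (a, b) and collect distinct sums.
a = -3: -3+2=-1, -3+9=6
a = 4: 4+2=6, 4+9=13
a = 5: 5+2=7, 5+9=14
a = 7: 7+2=9, 7+9=16
Collecting distinct sums: A + B = {-1, 6, 7, 9, 13, 14, 16}
|A + B| = 7

A + B = {-1, 6, 7, 9, 13, 14, 16}


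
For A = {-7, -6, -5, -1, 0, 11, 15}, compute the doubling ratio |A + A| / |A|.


|A| = 7.
Compute A + A by enumerating all 49 pairs.
A + A = {-14, -13, -12, -11, -10, -8, -7, -6, -5, -2, -1, 0, 4, 5, 6, 8, 9, 10, 11, 14, 15, 22, 26, 30}, so |A + A| = 24.
K = |A + A| / |A| = 24/7 (already in lowest terms) ≈ 3.4286.
Reference: AP of size 7 gives K = 13/7 ≈ 1.8571; a fully generic set of size 7 gives K ≈ 4.0000.

|A| = 7, |A + A| = 24, K = 24/7.


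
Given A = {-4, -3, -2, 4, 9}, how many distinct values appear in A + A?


A + A = {a + a' : a, a' ∈ A}; |A| = 5.
General bounds: 2|A| - 1 ≤ |A + A| ≤ |A|(|A|+1)/2, i.e. 9 ≤ |A + A| ≤ 15.
Lower bound 2|A|-1 is attained iff A is an arithmetic progression.
Enumerate sums a + a' for a ≤ a' (symmetric, so this suffices):
a = -4: -4+-4=-8, -4+-3=-7, -4+-2=-6, -4+4=0, -4+9=5
a = -3: -3+-3=-6, -3+-2=-5, -3+4=1, -3+9=6
a = -2: -2+-2=-4, -2+4=2, -2+9=7
a = 4: 4+4=8, 4+9=13
a = 9: 9+9=18
Distinct sums: {-8, -7, -6, -5, -4, 0, 1, 2, 5, 6, 7, 8, 13, 18}
|A + A| = 14

|A + A| = 14
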